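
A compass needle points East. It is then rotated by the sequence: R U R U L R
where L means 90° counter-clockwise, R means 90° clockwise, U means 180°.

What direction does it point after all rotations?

Answer: Final heading: West

Derivation:
Start: East
  R (right (90° clockwise)) -> South
  U (U-turn (180°)) -> North
  R (right (90° clockwise)) -> East
  U (U-turn (180°)) -> West
  L (left (90° counter-clockwise)) -> South
  R (right (90° clockwise)) -> West
Final: West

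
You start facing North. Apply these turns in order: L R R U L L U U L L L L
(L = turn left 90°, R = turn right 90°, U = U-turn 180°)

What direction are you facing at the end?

Start: North
  L (left (90° counter-clockwise)) -> West
  R (right (90° clockwise)) -> North
  R (right (90° clockwise)) -> East
  U (U-turn (180°)) -> West
  L (left (90° counter-clockwise)) -> South
  L (left (90° counter-clockwise)) -> East
  U (U-turn (180°)) -> West
  U (U-turn (180°)) -> East
  L (left (90° counter-clockwise)) -> North
  L (left (90° counter-clockwise)) -> West
  L (left (90° counter-clockwise)) -> South
  L (left (90° counter-clockwise)) -> East
Final: East

Answer: Final heading: East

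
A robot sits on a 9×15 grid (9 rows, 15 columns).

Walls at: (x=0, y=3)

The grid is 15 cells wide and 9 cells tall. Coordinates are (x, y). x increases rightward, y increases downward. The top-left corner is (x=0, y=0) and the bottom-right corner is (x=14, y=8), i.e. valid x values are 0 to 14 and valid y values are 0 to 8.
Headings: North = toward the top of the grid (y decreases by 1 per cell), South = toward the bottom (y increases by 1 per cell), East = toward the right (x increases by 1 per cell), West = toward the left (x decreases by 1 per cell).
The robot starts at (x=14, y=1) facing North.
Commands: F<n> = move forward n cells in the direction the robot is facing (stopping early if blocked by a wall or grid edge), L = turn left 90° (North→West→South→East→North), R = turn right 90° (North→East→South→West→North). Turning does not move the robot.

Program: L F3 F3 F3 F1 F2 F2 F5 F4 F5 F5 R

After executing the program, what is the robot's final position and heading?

Start: (x=14, y=1), facing North
  L: turn left, now facing West
  F3: move forward 3, now at (x=11, y=1)
  F3: move forward 3, now at (x=8, y=1)
  F3: move forward 3, now at (x=5, y=1)
  F1: move forward 1, now at (x=4, y=1)
  F2: move forward 2, now at (x=2, y=1)
  F2: move forward 2, now at (x=0, y=1)
  F5: move forward 0/5 (blocked), now at (x=0, y=1)
  F4: move forward 0/4 (blocked), now at (x=0, y=1)
  F5: move forward 0/5 (blocked), now at (x=0, y=1)
  F5: move forward 0/5 (blocked), now at (x=0, y=1)
  R: turn right, now facing North
Final: (x=0, y=1), facing North

Answer: Final position: (x=0, y=1), facing North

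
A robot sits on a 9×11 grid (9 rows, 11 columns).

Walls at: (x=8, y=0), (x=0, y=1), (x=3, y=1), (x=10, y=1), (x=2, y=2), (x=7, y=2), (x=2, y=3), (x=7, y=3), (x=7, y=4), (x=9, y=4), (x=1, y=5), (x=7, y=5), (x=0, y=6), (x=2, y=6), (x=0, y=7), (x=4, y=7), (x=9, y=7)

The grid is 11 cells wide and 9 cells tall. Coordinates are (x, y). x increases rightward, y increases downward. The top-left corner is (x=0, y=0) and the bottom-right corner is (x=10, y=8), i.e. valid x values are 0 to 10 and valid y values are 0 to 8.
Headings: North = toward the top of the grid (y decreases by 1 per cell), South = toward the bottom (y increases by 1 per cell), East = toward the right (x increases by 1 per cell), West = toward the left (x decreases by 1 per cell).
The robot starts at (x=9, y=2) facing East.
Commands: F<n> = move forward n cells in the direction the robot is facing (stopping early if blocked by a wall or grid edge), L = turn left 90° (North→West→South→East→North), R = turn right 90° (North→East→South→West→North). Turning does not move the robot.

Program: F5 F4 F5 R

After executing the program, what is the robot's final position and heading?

Start: (x=9, y=2), facing East
  F5: move forward 1/5 (blocked), now at (x=10, y=2)
  F4: move forward 0/4 (blocked), now at (x=10, y=2)
  F5: move forward 0/5 (blocked), now at (x=10, y=2)
  R: turn right, now facing South
Final: (x=10, y=2), facing South

Answer: Final position: (x=10, y=2), facing South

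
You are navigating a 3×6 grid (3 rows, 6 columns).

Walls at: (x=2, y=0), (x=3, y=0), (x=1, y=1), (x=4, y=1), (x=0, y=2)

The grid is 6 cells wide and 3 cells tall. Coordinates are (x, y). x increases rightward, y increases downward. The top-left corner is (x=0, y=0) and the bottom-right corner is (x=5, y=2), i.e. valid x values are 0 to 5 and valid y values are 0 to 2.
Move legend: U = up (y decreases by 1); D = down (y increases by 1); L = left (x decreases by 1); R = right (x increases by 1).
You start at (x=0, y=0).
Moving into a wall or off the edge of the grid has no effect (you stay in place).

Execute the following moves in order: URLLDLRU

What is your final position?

Answer: Final position: (x=0, y=0)

Derivation:
Start: (x=0, y=0)
  U (up): blocked, stay at (x=0, y=0)
  R (right): (x=0, y=0) -> (x=1, y=0)
  L (left): (x=1, y=0) -> (x=0, y=0)
  L (left): blocked, stay at (x=0, y=0)
  D (down): (x=0, y=0) -> (x=0, y=1)
  L (left): blocked, stay at (x=0, y=1)
  R (right): blocked, stay at (x=0, y=1)
  U (up): (x=0, y=1) -> (x=0, y=0)
Final: (x=0, y=0)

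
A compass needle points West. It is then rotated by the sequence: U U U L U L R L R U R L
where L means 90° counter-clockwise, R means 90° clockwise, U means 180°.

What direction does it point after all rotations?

Start: West
  U (U-turn (180°)) -> East
  U (U-turn (180°)) -> West
  U (U-turn (180°)) -> East
  L (left (90° counter-clockwise)) -> North
  U (U-turn (180°)) -> South
  L (left (90° counter-clockwise)) -> East
  R (right (90° clockwise)) -> South
  L (left (90° counter-clockwise)) -> East
  R (right (90° clockwise)) -> South
  U (U-turn (180°)) -> North
  R (right (90° clockwise)) -> East
  L (left (90° counter-clockwise)) -> North
Final: North

Answer: Final heading: North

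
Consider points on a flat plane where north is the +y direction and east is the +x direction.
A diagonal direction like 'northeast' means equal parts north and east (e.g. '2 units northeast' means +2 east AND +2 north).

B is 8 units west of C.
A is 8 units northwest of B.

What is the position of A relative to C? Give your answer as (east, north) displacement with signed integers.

Place C at the origin (east=0, north=0).
  B is 8 units west of C: delta (east=-8, north=+0); B at (east=-8, north=0).
  A is 8 units northwest of B: delta (east=-8, north=+8); A at (east=-16, north=8).
Therefore A relative to C: (east=-16, north=8).

Answer: A is at (east=-16, north=8) relative to C.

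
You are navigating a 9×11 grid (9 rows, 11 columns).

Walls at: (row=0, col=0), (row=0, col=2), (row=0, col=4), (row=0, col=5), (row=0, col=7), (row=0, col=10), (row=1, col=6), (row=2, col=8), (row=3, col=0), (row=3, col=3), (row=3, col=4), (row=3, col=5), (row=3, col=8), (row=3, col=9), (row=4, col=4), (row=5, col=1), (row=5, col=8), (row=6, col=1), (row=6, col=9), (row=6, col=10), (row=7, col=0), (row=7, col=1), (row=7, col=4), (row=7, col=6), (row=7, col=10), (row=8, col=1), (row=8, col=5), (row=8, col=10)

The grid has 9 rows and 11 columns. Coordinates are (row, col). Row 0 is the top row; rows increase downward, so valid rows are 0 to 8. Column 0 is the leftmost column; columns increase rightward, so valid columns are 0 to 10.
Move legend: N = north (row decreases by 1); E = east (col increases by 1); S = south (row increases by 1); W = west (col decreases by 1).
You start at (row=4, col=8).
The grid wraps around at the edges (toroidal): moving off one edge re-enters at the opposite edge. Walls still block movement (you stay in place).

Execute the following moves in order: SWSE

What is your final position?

Answer: Final position: (row=5, col=7)

Derivation:
Start: (row=4, col=8)
  S (south): blocked, stay at (row=4, col=8)
  W (west): (row=4, col=8) -> (row=4, col=7)
  S (south): (row=4, col=7) -> (row=5, col=7)
  E (east): blocked, stay at (row=5, col=7)
Final: (row=5, col=7)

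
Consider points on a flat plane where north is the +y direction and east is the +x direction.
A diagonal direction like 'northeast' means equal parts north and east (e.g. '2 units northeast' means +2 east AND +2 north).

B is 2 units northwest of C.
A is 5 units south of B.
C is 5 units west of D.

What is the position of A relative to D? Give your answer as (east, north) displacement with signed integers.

Place D at the origin (east=0, north=0).
  C is 5 units west of D: delta (east=-5, north=+0); C at (east=-5, north=0).
  B is 2 units northwest of C: delta (east=-2, north=+2); B at (east=-7, north=2).
  A is 5 units south of B: delta (east=+0, north=-5); A at (east=-7, north=-3).
Therefore A relative to D: (east=-7, north=-3).

Answer: A is at (east=-7, north=-3) relative to D.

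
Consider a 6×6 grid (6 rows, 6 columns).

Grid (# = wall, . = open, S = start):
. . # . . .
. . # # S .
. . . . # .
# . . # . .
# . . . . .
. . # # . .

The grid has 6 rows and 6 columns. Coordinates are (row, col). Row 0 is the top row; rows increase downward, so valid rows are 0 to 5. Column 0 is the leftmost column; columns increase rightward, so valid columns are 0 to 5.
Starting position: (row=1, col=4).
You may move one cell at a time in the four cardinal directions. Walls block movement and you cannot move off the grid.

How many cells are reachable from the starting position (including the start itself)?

Answer: Reachable cells: 27

Derivation:
BFS flood-fill from (row=1, col=4):
  Distance 0: (row=1, col=4)
  Distance 1: (row=0, col=4), (row=1, col=5)
  Distance 2: (row=0, col=3), (row=0, col=5), (row=2, col=5)
  Distance 3: (row=3, col=5)
  Distance 4: (row=3, col=4), (row=4, col=5)
  Distance 5: (row=4, col=4), (row=5, col=5)
  Distance 6: (row=4, col=3), (row=5, col=4)
  Distance 7: (row=4, col=2)
  Distance 8: (row=3, col=2), (row=4, col=1)
  Distance 9: (row=2, col=2), (row=3, col=1), (row=5, col=1)
  Distance 10: (row=2, col=1), (row=2, col=3), (row=5, col=0)
  Distance 11: (row=1, col=1), (row=2, col=0)
  Distance 12: (row=0, col=1), (row=1, col=0)
  Distance 13: (row=0, col=0)
Total reachable: 27 (grid has 27 open cells total)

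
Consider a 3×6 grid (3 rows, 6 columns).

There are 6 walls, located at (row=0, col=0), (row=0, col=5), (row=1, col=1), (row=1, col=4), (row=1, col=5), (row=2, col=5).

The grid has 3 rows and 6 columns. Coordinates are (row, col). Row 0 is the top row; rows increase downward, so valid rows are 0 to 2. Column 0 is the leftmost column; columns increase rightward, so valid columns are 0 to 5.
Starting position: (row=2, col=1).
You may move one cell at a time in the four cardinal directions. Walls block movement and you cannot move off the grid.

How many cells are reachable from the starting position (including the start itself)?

Answer: Reachable cells: 12

Derivation:
BFS flood-fill from (row=2, col=1):
  Distance 0: (row=2, col=1)
  Distance 1: (row=2, col=0), (row=2, col=2)
  Distance 2: (row=1, col=0), (row=1, col=2), (row=2, col=3)
  Distance 3: (row=0, col=2), (row=1, col=3), (row=2, col=4)
  Distance 4: (row=0, col=1), (row=0, col=3)
  Distance 5: (row=0, col=4)
Total reachable: 12 (grid has 12 open cells total)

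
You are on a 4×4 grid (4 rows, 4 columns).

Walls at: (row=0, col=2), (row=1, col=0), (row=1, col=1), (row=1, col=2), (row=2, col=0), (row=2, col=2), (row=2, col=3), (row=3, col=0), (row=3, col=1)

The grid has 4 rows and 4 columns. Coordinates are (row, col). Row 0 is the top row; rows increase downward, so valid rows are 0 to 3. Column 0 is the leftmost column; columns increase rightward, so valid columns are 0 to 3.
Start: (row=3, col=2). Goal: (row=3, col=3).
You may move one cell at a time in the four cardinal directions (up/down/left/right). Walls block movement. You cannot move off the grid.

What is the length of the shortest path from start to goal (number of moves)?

BFS from (row=3, col=2) until reaching (row=3, col=3):
  Distance 0: (row=3, col=2)
  Distance 1: (row=3, col=3)  <- goal reached here
One shortest path (1 moves): (row=3, col=2) -> (row=3, col=3)

Answer: Shortest path length: 1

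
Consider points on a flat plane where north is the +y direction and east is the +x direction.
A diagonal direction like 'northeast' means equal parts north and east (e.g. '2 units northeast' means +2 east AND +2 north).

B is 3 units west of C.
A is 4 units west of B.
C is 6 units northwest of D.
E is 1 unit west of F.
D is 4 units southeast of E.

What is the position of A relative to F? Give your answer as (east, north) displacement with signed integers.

Answer: A is at (east=-10, north=2) relative to F.

Derivation:
Place F at the origin (east=0, north=0).
  E is 1 unit west of F: delta (east=-1, north=+0); E at (east=-1, north=0).
  D is 4 units southeast of E: delta (east=+4, north=-4); D at (east=3, north=-4).
  C is 6 units northwest of D: delta (east=-6, north=+6); C at (east=-3, north=2).
  B is 3 units west of C: delta (east=-3, north=+0); B at (east=-6, north=2).
  A is 4 units west of B: delta (east=-4, north=+0); A at (east=-10, north=2).
Therefore A relative to F: (east=-10, north=2).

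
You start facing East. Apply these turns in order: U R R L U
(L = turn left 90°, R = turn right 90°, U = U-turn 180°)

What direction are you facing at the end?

Start: East
  U (U-turn (180°)) -> West
  R (right (90° clockwise)) -> North
  R (right (90° clockwise)) -> East
  L (left (90° counter-clockwise)) -> North
  U (U-turn (180°)) -> South
Final: South

Answer: Final heading: South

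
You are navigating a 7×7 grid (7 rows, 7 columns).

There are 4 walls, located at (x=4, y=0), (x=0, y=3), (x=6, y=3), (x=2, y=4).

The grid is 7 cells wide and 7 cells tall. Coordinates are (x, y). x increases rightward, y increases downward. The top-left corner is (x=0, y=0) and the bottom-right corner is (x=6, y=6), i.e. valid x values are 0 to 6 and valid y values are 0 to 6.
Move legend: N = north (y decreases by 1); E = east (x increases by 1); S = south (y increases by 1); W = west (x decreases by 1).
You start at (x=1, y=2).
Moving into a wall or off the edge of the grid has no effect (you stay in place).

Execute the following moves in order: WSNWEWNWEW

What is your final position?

Answer: Final position: (x=0, y=0)

Derivation:
Start: (x=1, y=2)
  W (west): (x=1, y=2) -> (x=0, y=2)
  S (south): blocked, stay at (x=0, y=2)
  N (north): (x=0, y=2) -> (x=0, y=1)
  W (west): blocked, stay at (x=0, y=1)
  E (east): (x=0, y=1) -> (x=1, y=1)
  W (west): (x=1, y=1) -> (x=0, y=1)
  N (north): (x=0, y=1) -> (x=0, y=0)
  W (west): blocked, stay at (x=0, y=0)
  E (east): (x=0, y=0) -> (x=1, y=0)
  W (west): (x=1, y=0) -> (x=0, y=0)
Final: (x=0, y=0)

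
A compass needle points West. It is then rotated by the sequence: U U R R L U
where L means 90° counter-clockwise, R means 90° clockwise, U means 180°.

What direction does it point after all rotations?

Start: West
  U (U-turn (180°)) -> East
  U (U-turn (180°)) -> West
  R (right (90° clockwise)) -> North
  R (right (90° clockwise)) -> East
  L (left (90° counter-clockwise)) -> North
  U (U-turn (180°)) -> South
Final: South

Answer: Final heading: South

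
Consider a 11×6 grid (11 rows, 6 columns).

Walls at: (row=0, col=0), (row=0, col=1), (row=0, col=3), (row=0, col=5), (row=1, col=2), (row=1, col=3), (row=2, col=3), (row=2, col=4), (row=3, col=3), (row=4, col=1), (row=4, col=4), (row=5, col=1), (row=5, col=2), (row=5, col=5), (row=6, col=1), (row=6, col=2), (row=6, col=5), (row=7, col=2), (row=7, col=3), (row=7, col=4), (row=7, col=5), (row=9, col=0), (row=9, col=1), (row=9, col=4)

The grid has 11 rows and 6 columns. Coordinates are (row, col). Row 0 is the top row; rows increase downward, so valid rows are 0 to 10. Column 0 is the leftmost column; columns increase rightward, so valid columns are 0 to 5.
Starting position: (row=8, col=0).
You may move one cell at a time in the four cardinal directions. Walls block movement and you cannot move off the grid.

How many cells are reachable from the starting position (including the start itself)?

BFS flood-fill from (row=8, col=0):
  Distance 0: (row=8, col=0)
  Distance 1: (row=7, col=0), (row=8, col=1)
  Distance 2: (row=6, col=0), (row=7, col=1), (row=8, col=2)
  Distance 3: (row=5, col=0), (row=8, col=3), (row=9, col=2)
  Distance 4: (row=4, col=0), (row=8, col=4), (row=9, col=3), (row=10, col=2)
  Distance 5: (row=3, col=0), (row=8, col=5), (row=10, col=1), (row=10, col=3)
  Distance 6: (row=2, col=0), (row=3, col=1), (row=9, col=5), (row=10, col=0), (row=10, col=4)
  Distance 7: (row=1, col=0), (row=2, col=1), (row=3, col=2), (row=10, col=5)
  Distance 8: (row=1, col=1), (row=2, col=2), (row=4, col=2)
  Distance 9: (row=4, col=3)
  Distance 10: (row=5, col=3)
  Distance 11: (row=5, col=4), (row=6, col=3)
  Distance 12: (row=6, col=4)
Total reachable: 34 (grid has 42 open cells total)

Answer: Reachable cells: 34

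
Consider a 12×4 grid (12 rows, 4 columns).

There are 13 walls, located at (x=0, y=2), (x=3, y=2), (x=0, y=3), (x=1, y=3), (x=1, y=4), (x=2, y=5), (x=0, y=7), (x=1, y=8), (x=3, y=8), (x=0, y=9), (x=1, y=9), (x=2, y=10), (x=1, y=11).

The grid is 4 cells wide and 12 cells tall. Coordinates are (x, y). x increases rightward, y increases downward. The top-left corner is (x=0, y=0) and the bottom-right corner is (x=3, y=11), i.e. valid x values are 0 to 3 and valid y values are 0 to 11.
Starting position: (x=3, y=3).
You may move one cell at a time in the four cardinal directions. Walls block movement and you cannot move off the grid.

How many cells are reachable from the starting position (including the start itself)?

Answer: Reachable cells: 31

Derivation:
BFS flood-fill from (x=3, y=3):
  Distance 0: (x=3, y=3)
  Distance 1: (x=2, y=3), (x=3, y=4)
  Distance 2: (x=2, y=2), (x=2, y=4), (x=3, y=5)
  Distance 3: (x=2, y=1), (x=1, y=2), (x=3, y=6)
  Distance 4: (x=2, y=0), (x=1, y=1), (x=3, y=1), (x=2, y=6), (x=3, y=7)
  Distance 5: (x=1, y=0), (x=3, y=0), (x=0, y=1), (x=1, y=6), (x=2, y=7)
  Distance 6: (x=0, y=0), (x=1, y=5), (x=0, y=6), (x=1, y=7), (x=2, y=8)
  Distance 7: (x=0, y=5), (x=2, y=9)
  Distance 8: (x=0, y=4), (x=3, y=9)
  Distance 9: (x=3, y=10)
  Distance 10: (x=3, y=11)
  Distance 11: (x=2, y=11)
Total reachable: 31 (grid has 35 open cells total)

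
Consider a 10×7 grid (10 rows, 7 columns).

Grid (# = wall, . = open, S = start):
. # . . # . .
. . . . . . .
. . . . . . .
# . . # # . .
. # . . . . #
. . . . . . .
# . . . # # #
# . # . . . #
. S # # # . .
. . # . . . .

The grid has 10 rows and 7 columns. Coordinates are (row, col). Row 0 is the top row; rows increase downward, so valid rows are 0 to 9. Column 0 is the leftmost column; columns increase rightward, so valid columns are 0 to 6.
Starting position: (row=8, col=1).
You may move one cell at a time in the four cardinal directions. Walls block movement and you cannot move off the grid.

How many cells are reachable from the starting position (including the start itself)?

BFS flood-fill from (row=8, col=1):
  Distance 0: (row=8, col=1)
  Distance 1: (row=7, col=1), (row=8, col=0), (row=9, col=1)
  Distance 2: (row=6, col=1), (row=9, col=0)
  Distance 3: (row=5, col=1), (row=6, col=2)
  Distance 4: (row=5, col=0), (row=5, col=2), (row=6, col=3)
  Distance 5: (row=4, col=0), (row=4, col=2), (row=5, col=3), (row=7, col=3)
  Distance 6: (row=3, col=2), (row=4, col=3), (row=5, col=4), (row=7, col=4)
  Distance 7: (row=2, col=2), (row=3, col=1), (row=4, col=4), (row=5, col=5), (row=7, col=5)
  Distance 8: (row=1, col=2), (row=2, col=1), (row=2, col=3), (row=4, col=5), (row=5, col=6), (row=8, col=5)
  Distance 9: (row=0, col=2), (row=1, col=1), (row=1, col=3), (row=2, col=0), (row=2, col=4), (row=3, col=5), (row=8, col=6), (row=9, col=5)
  Distance 10: (row=0, col=3), (row=1, col=0), (row=1, col=4), (row=2, col=5), (row=3, col=6), (row=9, col=4), (row=9, col=6)
  Distance 11: (row=0, col=0), (row=1, col=5), (row=2, col=6), (row=9, col=3)
  Distance 12: (row=0, col=5), (row=1, col=6)
  Distance 13: (row=0, col=6)
Total reachable: 52 (grid has 52 open cells total)

Answer: Reachable cells: 52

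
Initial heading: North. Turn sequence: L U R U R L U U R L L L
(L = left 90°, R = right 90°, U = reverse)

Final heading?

Start: North
  L (left (90° counter-clockwise)) -> West
  U (U-turn (180°)) -> East
  R (right (90° clockwise)) -> South
  U (U-turn (180°)) -> North
  R (right (90° clockwise)) -> East
  L (left (90° counter-clockwise)) -> North
  U (U-turn (180°)) -> South
  U (U-turn (180°)) -> North
  R (right (90° clockwise)) -> East
  L (left (90° counter-clockwise)) -> North
  L (left (90° counter-clockwise)) -> West
  L (left (90° counter-clockwise)) -> South
Final: South

Answer: Final heading: South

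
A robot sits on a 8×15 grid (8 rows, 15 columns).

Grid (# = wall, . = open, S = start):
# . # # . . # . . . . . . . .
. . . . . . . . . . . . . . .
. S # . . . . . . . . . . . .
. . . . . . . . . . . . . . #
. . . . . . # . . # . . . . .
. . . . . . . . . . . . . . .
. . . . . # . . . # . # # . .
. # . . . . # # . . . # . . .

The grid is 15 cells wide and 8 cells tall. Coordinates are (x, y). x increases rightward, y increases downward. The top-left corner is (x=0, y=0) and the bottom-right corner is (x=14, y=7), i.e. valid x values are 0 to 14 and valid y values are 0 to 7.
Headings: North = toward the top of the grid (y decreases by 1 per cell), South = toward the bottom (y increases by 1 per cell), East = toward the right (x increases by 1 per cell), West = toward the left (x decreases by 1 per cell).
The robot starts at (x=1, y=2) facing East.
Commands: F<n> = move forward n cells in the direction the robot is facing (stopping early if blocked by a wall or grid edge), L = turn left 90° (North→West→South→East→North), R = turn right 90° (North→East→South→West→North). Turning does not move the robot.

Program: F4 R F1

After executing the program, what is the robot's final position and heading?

Start: (x=1, y=2), facing East
  F4: move forward 0/4 (blocked), now at (x=1, y=2)
  R: turn right, now facing South
  F1: move forward 1, now at (x=1, y=3)
Final: (x=1, y=3), facing South

Answer: Final position: (x=1, y=3), facing South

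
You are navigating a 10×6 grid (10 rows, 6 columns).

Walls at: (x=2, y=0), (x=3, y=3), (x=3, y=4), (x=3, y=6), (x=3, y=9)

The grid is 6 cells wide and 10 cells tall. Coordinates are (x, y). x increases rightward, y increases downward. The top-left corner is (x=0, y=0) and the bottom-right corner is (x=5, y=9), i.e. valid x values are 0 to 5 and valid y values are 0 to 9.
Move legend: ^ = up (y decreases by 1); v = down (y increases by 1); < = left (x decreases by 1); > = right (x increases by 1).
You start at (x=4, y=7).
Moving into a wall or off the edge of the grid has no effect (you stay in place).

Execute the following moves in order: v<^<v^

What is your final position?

Start: (x=4, y=7)
  v (down): (x=4, y=7) -> (x=4, y=8)
  < (left): (x=4, y=8) -> (x=3, y=8)
  ^ (up): (x=3, y=8) -> (x=3, y=7)
  < (left): (x=3, y=7) -> (x=2, y=7)
  v (down): (x=2, y=7) -> (x=2, y=8)
  ^ (up): (x=2, y=8) -> (x=2, y=7)
Final: (x=2, y=7)

Answer: Final position: (x=2, y=7)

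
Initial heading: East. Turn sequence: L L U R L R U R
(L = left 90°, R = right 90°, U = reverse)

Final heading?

Start: East
  L (left (90° counter-clockwise)) -> North
  L (left (90° counter-clockwise)) -> West
  U (U-turn (180°)) -> East
  R (right (90° clockwise)) -> South
  L (left (90° counter-clockwise)) -> East
  R (right (90° clockwise)) -> South
  U (U-turn (180°)) -> North
  R (right (90° clockwise)) -> East
Final: East

Answer: Final heading: East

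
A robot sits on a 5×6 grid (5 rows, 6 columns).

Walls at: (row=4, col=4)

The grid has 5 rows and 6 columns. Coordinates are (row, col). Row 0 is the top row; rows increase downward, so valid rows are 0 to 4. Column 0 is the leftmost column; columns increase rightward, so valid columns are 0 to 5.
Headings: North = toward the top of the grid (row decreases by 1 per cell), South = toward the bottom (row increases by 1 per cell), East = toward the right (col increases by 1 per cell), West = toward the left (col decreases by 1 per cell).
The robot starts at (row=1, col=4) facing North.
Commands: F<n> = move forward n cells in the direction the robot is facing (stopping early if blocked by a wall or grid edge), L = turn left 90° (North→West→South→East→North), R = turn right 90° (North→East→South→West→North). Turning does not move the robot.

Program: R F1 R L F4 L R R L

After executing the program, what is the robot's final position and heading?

Start: (row=1, col=4), facing North
  R: turn right, now facing East
  F1: move forward 1, now at (row=1, col=5)
  R: turn right, now facing South
  L: turn left, now facing East
  F4: move forward 0/4 (blocked), now at (row=1, col=5)
  L: turn left, now facing North
  R: turn right, now facing East
  R: turn right, now facing South
  L: turn left, now facing East
Final: (row=1, col=5), facing East

Answer: Final position: (row=1, col=5), facing East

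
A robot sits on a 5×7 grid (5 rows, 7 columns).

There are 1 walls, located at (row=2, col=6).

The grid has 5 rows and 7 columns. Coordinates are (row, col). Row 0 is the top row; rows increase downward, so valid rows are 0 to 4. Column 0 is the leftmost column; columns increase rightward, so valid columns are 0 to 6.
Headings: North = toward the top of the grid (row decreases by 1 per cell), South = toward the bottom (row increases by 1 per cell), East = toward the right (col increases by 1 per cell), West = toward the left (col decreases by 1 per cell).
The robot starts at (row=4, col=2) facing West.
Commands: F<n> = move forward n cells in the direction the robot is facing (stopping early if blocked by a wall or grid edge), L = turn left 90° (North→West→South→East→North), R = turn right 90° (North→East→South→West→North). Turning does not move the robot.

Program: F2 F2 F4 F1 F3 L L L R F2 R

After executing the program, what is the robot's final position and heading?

Start: (row=4, col=2), facing West
  F2: move forward 2, now at (row=4, col=0)
  F2: move forward 0/2 (blocked), now at (row=4, col=0)
  F4: move forward 0/4 (blocked), now at (row=4, col=0)
  F1: move forward 0/1 (blocked), now at (row=4, col=0)
  F3: move forward 0/3 (blocked), now at (row=4, col=0)
  L: turn left, now facing South
  L: turn left, now facing East
  L: turn left, now facing North
  R: turn right, now facing East
  F2: move forward 2, now at (row=4, col=2)
  R: turn right, now facing South
Final: (row=4, col=2), facing South

Answer: Final position: (row=4, col=2), facing South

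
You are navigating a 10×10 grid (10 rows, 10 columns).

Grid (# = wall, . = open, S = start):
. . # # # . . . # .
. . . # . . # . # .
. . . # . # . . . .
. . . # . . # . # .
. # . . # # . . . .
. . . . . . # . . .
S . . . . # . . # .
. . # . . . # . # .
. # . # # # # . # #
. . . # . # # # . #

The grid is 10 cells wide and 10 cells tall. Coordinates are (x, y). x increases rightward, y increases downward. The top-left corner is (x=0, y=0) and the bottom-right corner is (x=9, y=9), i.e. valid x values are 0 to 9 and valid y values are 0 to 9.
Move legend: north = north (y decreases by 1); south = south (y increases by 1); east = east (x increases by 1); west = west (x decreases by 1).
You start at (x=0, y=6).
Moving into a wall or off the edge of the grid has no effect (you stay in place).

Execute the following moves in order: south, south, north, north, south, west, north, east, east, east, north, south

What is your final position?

Answer: Final position: (x=3, y=6)

Derivation:
Start: (x=0, y=6)
  south (south): (x=0, y=6) -> (x=0, y=7)
  south (south): (x=0, y=7) -> (x=0, y=8)
  north (north): (x=0, y=8) -> (x=0, y=7)
  north (north): (x=0, y=7) -> (x=0, y=6)
  south (south): (x=0, y=6) -> (x=0, y=7)
  west (west): blocked, stay at (x=0, y=7)
  north (north): (x=0, y=7) -> (x=0, y=6)
  east (east): (x=0, y=6) -> (x=1, y=6)
  east (east): (x=1, y=6) -> (x=2, y=6)
  east (east): (x=2, y=6) -> (x=3, y=6)
  north (north): (x=3, y=6) -> (x=3, y=5)
  south (south): (x=3, y=5) -> (x=3, y=6)
Final: (x=3, y=6)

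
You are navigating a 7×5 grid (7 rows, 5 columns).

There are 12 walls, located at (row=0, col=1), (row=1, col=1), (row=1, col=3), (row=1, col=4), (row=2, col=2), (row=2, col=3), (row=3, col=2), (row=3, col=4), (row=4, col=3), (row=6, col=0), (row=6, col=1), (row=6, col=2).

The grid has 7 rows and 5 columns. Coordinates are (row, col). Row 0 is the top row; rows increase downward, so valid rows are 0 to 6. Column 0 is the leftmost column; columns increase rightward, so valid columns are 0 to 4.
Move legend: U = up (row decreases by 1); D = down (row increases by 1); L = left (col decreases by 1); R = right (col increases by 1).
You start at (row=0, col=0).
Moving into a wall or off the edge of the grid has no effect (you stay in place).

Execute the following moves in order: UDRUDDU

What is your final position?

Answer: Final position: (row=1, col=0)

Derivation:
Start: (row=0, col=0)
  U (up): blocked, stay at (row=0, col=0)
  D (down): (row=0, col=0) -> (row=1, col=0)
  R (right): blocked, stay at (row=1, col=0)
  U (up): (row=1, col=0) -> (row=0, col=0)
  D (down): (row=0, col=0) -> (row=1, col=0)
  D (down): (row=1, col=0) -> (row=2, col=0)
  U (up): (row=2, col=0) -> (row=1, col=0)
Final: (row=1, col=0)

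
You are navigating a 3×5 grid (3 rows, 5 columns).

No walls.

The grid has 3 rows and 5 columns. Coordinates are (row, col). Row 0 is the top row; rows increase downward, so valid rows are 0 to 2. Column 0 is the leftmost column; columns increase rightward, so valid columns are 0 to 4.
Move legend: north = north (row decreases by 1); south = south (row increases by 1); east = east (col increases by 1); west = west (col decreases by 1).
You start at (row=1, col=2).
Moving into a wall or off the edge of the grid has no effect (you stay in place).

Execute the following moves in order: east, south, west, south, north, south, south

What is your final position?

Answer: Final position: (row=2, col=2)

Derivation:
Start: (row=1, col=2)
  east (east): (row=1, col=2) -> (row=1, col=3)
  south (south): (row=1, col=3) -> (row=2, col=3)
  west (west): (row=2, col=3) -> (row=2, col=2)
  south (south): blocked, stay at (row=2, col=2)
  north (north): (row=2, col=2) -> (row=1, col=2)
  south (south): (row=1, col=2) -> (row=2, col=2)
  south (south): blocked, stay at (row=2, col=2)
Final: (row=2, col=2)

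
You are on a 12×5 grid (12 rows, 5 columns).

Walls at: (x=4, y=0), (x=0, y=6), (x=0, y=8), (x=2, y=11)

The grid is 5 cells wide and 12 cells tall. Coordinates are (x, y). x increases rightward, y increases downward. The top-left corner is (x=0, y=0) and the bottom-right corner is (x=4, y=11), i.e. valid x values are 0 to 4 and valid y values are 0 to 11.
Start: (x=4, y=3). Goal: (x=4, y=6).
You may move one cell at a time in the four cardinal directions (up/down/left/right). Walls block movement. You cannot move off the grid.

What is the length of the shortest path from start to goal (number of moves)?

BFS from (x=4, y=3) until reaching (x=4, y=6):
  Distance 0: (x=4, y=3)
  Distance 1: (x=4, y=2), (x=3, y=3), (x=4, y=4)
  Distance 2: (x=4, y=1), (x=3, y=2), (x=2, y=3), (x=3, y=4), (x=4, y=5)
  Distance 3: (x=3, y=1), (x=2, y=2), (x=1, y=3), (x=2, y=4), (x=3, y=5), (x=4, y=6)  <- goal reached here
One shortest path (3 moves): (x=4, y=3) -> (x=4, y=4) -> (x=4, y=5) -> (x=4, y=6)

Answer: Shortest path length: 3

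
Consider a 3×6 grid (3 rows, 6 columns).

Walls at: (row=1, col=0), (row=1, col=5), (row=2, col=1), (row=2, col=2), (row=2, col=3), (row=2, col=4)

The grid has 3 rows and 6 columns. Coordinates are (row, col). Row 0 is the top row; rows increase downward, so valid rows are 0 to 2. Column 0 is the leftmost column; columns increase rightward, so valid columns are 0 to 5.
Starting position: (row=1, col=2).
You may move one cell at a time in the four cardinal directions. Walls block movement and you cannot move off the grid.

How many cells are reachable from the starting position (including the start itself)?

Answer: Reachable cells: 10

Derivation:
BFS flood-fill from (row=1, col=2):
  Distance 0: (row=1, col=2)
  Distance 1: (row=0, col=2), (row=1, col=1), (row=1, col=3)
  Distance 2: (row=0, col=1), (row=0, col=3), (row=1, col=4)
  Distance 3: (row=0, col=0), (row=0, col=4)
  Distance 4: (row=0, col=5)
Total reachable: 10 (grid has 12 open cells total)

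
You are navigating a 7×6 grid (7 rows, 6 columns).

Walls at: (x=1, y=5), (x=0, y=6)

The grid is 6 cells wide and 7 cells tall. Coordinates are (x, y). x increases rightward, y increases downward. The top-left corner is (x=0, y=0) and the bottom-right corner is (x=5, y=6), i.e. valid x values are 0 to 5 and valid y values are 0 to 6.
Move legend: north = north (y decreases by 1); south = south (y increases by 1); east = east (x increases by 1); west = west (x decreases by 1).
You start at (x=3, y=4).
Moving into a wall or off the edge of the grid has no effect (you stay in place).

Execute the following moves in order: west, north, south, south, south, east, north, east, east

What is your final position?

Answer: Final position: (x=5, y=5)

Derivation:
Start: (x=3, y=4)
  west (west): (x=3, y=4) -> (x=2, y=4)
  north (north): (x=2, y=4) -> (x=2, y=3)
  south (south): (x=2, y=3) -> (x=2, y=4)
  south (south): (x=2, y=4) -> (x=2, y=5)
  south (south): (x=2, y=5) -> (x=2, y=6)
  east (east): (x=2, y=6) -> (x=3, y=6)
  north (north): (x=3, y=6) -> (x=3, y=5)
  east (east): (x=3, y=5) -> (x=4, y=5)
  east (east): (x=4, y=5) -> (x=5, y=5)
Final: (x=5, y=5)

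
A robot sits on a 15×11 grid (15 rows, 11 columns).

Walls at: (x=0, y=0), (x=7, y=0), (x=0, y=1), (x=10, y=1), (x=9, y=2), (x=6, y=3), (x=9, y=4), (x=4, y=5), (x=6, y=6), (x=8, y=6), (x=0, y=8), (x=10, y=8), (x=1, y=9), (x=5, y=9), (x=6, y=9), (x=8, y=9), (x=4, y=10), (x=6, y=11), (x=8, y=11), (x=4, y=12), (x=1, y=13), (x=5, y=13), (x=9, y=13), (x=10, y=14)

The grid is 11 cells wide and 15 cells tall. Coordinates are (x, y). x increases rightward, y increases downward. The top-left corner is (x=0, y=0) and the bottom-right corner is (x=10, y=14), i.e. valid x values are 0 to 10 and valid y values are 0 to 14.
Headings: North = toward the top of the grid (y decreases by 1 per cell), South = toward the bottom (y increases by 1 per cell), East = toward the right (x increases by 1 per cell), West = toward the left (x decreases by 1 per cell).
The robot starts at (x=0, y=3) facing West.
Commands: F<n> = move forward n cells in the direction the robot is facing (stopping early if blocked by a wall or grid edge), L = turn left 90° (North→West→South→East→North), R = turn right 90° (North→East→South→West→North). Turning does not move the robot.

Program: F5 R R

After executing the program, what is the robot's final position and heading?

Start: (x=0, y=3), facing West
  F5: move forward 0/5 (blocked), now at (x=0, y=3)
  R: turn right, now facing North
  R: turn right, now facing East
Final: (x=0, y=3), facing East

Answer: Final position: (x=0, y=3), facing East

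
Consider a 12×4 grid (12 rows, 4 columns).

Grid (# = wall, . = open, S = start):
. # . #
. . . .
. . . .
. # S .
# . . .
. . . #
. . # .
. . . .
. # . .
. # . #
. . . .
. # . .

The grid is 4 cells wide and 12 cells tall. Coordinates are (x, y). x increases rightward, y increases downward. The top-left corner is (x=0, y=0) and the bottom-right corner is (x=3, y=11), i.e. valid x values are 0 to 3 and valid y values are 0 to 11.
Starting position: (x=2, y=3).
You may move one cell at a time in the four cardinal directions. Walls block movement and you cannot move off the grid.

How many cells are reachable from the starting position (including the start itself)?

BFS flood-fill from (x=2, y=3):
  Distance 0: (x=2, y=3)
  Distance 1: (x=2, y=2), (x=3, y=3), (x=2, y=4)
  Distance 2: (x=2, y=1), (x=1, y=2), (x=3, y=2), (x=1, y=4), (x=3, y=4), (x=2, y=5)
  Distance 3: (x=2, y=0), (x=1, y=1), (x=3, y=1), (x=0, y=2), (x=1, y=5)
  Distance 4: (x=0, y=1), (x=0, y=3), (x=0, y=5), (x=1, y=6)
  Distance 5: (x=0, y=0), (x=0, y=6), (x=1, y=7)
  Distance 6: (x=0, y=7), (x=2, y=7)
  Distance 7: (x=3, y=7), (x=0, y=8), (x=2, y=8)
  Distance 8: (x=3, y=6), (x=3, y=8), (x=0, y=9), (x=2, y=9)
  Distance 9: (x=0, y=10), (x=2, y=10)
  Distance 10: (x=1, y=10), (x=3, y=10), (x=0, y=11), (x=2, y=11)
  Distance 11: (x=3, y=11)
Total reachable: 38 (grid has 38 open cells total)

Answer: Reachable cells: 38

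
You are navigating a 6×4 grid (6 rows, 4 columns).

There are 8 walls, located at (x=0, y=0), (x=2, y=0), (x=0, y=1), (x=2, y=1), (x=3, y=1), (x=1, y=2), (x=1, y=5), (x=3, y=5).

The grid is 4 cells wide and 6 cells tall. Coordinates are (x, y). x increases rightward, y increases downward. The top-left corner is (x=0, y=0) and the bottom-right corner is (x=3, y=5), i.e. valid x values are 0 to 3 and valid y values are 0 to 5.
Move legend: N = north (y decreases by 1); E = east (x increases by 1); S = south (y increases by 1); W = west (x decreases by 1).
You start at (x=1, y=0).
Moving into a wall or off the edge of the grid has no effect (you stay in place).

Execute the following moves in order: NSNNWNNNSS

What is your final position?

Answer: Final position: (x=1, y=1)

Derivation:
Start: (x=1, y=0)
  N (north): blocked, stay at (x=1, y=0)
  S (south): (x=1, y=0) -> (x=1, y=1)
  N (north): (x=1, y=1) -> (x=1, y=0)
  N (north): blocked, stay at (x=1, y=0)
  W (west): blocked, stay at (x=1, y=0)
  [×3]N (north): blocked, stay at (x=1, y=0)
  S (south): (x=1, y=0) -> (x=1, y=1)
  S (south): blocked, stay at (x=1, y=1)
Final: (x=1, y=1)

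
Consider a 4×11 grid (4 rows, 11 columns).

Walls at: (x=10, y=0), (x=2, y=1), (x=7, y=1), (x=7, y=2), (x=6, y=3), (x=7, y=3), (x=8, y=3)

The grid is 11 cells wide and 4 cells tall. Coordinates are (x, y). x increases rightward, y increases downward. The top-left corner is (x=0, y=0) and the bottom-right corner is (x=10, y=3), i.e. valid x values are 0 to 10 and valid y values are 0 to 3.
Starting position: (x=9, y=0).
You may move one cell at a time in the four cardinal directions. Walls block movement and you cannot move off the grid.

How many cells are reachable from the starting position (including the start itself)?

BFS flood-fill from (x=9, y=0):
  Distance 0: (x=9, y=0)
  Distance 1: (x=8, y=0), (x=9, y=1)
  Distance 2: (x=7, y=0), (x=8, y=1), (x=10, y=1), (x=9, y=2)
  Distance 3: (x=6, y=0), (x=8, y=2), (x=10, y=2), (x=9, y=3)
  Distance 4: (x=5, y=0), (x=6, y=1), (x=10, y=3)
  Distance 5: (x=4, y=0), (x=5, y=1), (x=6, y=2)
  Distance 6: (x=3, y=0), (x=4, y=1), (x=5, y=2)
  Distance 7: (x=2, y=0), (x=3, y=1), (x=4, y=2), (x=5, y=3)
  Distance 8: (x=1, y=0), (x=3, y=2), (x=4, y=3)
  Distance 9: (x=0, y=0), (x=1, y=1), (x=2, y=2), (x=3, y=3)
  Distance 10: (x=0, y=1), (x=1, y=2), (x=2, y=3)
  Distance 11: (x=0, y=2), (x=1, y=3)
  Distance 12: (x=0, y=3)
Total reachable: 37 (grid has 37 open cells total)

Answer: Reachable cells: 37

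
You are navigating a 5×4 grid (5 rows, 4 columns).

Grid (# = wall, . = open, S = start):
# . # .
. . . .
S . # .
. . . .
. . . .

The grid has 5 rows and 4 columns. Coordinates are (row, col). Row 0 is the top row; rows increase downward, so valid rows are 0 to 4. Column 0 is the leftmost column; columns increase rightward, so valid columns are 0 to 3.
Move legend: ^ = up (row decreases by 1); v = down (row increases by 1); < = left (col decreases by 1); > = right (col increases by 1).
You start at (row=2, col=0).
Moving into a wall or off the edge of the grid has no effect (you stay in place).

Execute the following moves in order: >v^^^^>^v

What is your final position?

Answer: Final position: (row=1, col=1)

Derivation:
Start: (row=2, col=0)
  > (right): (row=2, col=0) -> (row=2, col=1)
  v (down): (row=2, col=1) -> (row=3, col=1)
  ^ (up): (row=3, col=1) -> (row=2, col=1)
  ^ (up): (row=2, col=1) -> (row=1, col=1)
  ^ (up): (row=1, col=1) -> (row=0, col=1)
  ^ (up): blocked, stay at (row=0, col=1)
  > (right): blocked, stay at (row=0, col=1)
  ^ (up): blocked, stay at (row=0, col=1)
  v (down): (row=0, col=1) -> (row=1, col=1)
Final: (row=1, col=1)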